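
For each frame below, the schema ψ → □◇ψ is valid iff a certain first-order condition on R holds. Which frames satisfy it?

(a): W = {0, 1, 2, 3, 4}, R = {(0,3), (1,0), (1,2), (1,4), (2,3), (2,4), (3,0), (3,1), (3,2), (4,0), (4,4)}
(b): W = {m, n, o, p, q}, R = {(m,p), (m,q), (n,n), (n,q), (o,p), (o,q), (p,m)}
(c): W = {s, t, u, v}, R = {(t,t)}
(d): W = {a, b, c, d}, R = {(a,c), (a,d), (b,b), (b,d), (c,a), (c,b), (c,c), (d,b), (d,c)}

The schema corresponds to symmetry: ∀x ∀y (Rxy → Ryx).
(a): fails — R10 but not R01.
(b): fails — Rop but not Rpo.
(c): holds.
(d): fails — Rdc but not Rcd.
Valid on: (c).

(c)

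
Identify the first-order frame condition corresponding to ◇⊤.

seriality: ∀x ∃y Rxy

◇⊤ holds at w iff w has a successor, so frame-validity of ◇⊤ is exactly seriality. Equivalently via □φ → ◇φ:
Suppose □φ→◇φ is valid. At any x set V(φ)=W. Then □φ at x, so ◇φ at x, so x has a successor.
Conversely, any frame satisfying ∀x ∃y Rxy validates the schema.
Frame condition: ∀x ∃y Rxy.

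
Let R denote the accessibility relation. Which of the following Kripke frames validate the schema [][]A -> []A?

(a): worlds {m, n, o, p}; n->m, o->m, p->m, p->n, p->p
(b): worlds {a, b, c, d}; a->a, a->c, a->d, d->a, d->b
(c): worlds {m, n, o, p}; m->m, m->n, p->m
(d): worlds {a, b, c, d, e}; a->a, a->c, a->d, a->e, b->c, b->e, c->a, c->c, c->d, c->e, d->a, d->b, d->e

(c)

The schema corresponds to density: forall x forall y (Rxy -> exists z (Rxz & Rzy)).
(a): fails — Rom but no z with Roz and Rzm.
(b): fails — Rdb but no z with Rdz and Rzb.
(c): ✓.
(d): fails — Rdb but no z with Rdz and Rzb.
Valid on: (c).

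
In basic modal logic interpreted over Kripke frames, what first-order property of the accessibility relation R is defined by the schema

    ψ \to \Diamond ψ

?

reflexivity

This is a form of the T axiom.
It corresponds to reflexivity: \forall x Rxx.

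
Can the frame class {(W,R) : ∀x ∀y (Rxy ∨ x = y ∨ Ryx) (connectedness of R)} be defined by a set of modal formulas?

Modal frame validity is preserved under disjoint unions.
Take 3 disjoint single-world reflexive frames: each is trivially connected, but their disjoint union has 3 worlds with no edge between distinct components, so it is not connected.
So no modal formula (or set of formulas) defines exactly the connected frames.

Not definable by any modal formula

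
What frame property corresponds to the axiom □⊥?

Emptiness of R

This is the Ver axiom.
Its frame correspondent is emptiness of R — ∀x ∀y ¬Rxy.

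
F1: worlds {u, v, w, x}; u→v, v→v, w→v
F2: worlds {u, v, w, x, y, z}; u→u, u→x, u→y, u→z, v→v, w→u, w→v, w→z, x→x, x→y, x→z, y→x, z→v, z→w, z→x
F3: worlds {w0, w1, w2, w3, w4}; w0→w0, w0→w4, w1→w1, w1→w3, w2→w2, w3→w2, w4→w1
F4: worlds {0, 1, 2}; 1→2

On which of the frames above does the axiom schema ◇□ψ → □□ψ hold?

The schema corresponds to a generalized confluence (Geach) condition: ∀x ∀y ∀z ((xRy ∧ xR²z) → ∃w (yRw ∧ z = w)).
F1: satisfies the condition.
F2: fails — uRu, uR²v but no t with uRt and v=t.
F3: fails — w0Rw0, w0R²w1 but no w with w0Rw and w1=w.
F4: satisfies the condition.
Valid on: F1, F4.

F1, F4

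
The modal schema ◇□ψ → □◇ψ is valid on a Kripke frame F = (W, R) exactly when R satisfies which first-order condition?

Convergence

Suppose ◇□ψ→□◇ψ is valid. Take Rxy, Rxz and set V(ψ)={w : Ryw}. Then □ψ at y so ◇□ψ at x, so □◇ψ at x, so ◇ψ at z, giving w with Rzw and Ryw.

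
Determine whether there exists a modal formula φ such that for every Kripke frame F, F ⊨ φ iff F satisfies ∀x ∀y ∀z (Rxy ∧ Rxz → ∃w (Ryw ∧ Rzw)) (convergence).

Yes — defined by ◇□q → □◇q

The condition is convergence. A defining modal formula is ◇□q → □◇q.
Suppose ◇□q→□◇q is valid. Take Rxy, Rxz and set V(q)={w : Ryw}. Then □q at y so ◇□q at x, so □◇q at x, so ◇q at z, giving w with Rzw and Ryw.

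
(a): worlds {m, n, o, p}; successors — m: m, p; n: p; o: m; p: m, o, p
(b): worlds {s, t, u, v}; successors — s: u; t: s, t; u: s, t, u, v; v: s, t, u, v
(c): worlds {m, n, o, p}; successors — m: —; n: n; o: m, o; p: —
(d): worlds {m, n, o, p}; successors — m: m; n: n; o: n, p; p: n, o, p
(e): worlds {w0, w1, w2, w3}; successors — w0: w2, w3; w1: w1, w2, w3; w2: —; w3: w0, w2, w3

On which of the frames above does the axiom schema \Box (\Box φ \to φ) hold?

Frame correspondent (Sahlqvist): \forall x \forall y (Rxy \to Ryy) — i.e. shift-reflexivity.
(a): fails — Rpo but not Roo.
(b): fails — Rus but not Rss.
(c): fails — Rom but not Rmm.
(d): fails — Rpo but not Roo.
(e): fails — Rw1w2 but not Rw2w2.
Valid on no frame.

none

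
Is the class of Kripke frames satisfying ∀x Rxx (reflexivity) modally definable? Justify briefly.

Yes — defined by □r → r

This is a Sahlqvist condition; the T axiom □r → r defines it.
Suppose □r→r is valid. At any x set V(r)={w : Rxw}. Then □r holds at x, so r holds at x, i.e. Rxx.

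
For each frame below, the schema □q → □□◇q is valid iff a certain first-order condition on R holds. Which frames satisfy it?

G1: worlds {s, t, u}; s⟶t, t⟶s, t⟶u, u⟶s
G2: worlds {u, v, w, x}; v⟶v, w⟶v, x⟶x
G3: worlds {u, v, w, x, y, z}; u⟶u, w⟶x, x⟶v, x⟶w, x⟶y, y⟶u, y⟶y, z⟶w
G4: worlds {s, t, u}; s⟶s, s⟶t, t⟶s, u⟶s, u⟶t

The schema corresponds to a generalized confluence (Geach) condition: ∀x ∀z (xR²z → ∃w (xRw ∧ zRw)).
G1: fails — sR²u but no w with sRw and uRw.
G2: condition met.
G3: fails — wR²v but no t with wRt and vRt.
G4: condition met.
Valid on: G2, G4.

G2, G4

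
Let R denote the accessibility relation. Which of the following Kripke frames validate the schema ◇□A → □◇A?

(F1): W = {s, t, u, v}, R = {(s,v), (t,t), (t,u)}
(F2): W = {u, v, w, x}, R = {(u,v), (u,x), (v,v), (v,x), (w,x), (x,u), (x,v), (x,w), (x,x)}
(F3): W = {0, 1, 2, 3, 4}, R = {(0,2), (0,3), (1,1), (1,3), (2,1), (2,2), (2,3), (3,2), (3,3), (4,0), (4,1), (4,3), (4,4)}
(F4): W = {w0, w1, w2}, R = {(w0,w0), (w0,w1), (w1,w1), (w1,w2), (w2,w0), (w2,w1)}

(F2), (F3), (F4)

Frame correspondent (Sahlqvist): ∀x ∀y ∀z (Rxy ∧ Rxz → ∃w (Ryw ∧ Rzw)) — i.e. convergence.
(F1): fails — Rsv and Rsv but v and v have no common successor.
(F2): ✓.
(F3): ✓.
(F4): ✓.
Valid on: (F2), (F3), (F4).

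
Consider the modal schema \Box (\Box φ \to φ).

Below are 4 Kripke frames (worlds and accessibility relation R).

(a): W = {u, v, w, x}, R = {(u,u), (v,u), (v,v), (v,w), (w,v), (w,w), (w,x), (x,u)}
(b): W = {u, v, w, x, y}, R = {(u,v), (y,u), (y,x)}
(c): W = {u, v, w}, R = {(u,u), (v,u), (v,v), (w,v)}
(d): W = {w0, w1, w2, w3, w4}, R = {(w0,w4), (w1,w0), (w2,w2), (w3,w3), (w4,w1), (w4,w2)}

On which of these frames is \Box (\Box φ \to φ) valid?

(c)

This is the axiom for shift-reflexivity; its first-order frame correspondent is \forall x \forall y (Rxy \to Ryy).
(a): fails — Rwx but not Rxx.
(b): fails — Ruv but not Rvv.
(c): satisfies the condition.
(d): fails — Rw1w0 but not Rw0w0.
Valid on: (c).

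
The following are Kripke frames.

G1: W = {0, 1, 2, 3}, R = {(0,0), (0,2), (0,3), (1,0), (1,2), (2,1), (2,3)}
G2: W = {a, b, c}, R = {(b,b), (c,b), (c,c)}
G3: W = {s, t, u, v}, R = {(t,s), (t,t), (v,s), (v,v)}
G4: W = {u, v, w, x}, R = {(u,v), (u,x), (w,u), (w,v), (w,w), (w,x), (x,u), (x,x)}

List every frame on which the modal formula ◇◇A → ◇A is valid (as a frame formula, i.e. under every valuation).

G2, G3

Frame correspondent (Sahlqvist): ∀x ∀y ∀z (Rxy ∧ Ryz → Rxz) — i.e. transitivity.
G1: fails — R10 and R03 but not R13.
G2: holds.
G3: holds.
G4: fails — Rxu and Ruv but not Rxv.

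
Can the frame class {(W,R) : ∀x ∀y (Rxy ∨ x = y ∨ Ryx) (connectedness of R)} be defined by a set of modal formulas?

Any modally definable frame class is closed under disjoint unions.
Take 3 disjoint single-world reflexive frames: each is trivially connected, but their disjoint union has 3 worlds with no edge between distinct components, so it is not connected.
So no modal formula (or set of formulas) defines exactly the connected frames.

Not definable by any modal formula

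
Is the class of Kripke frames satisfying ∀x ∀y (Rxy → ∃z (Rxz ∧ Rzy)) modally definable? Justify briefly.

Definable; □□r → □r defines it

The condition is density. A defining modal formula is □□r → □r.
Suppose □□r→□r is valid. Take Rxy and set V(r)={w : xR²w}. Then □□r at x, so □r at x, so r at y, i.e. ∃z(Rxz∧Rzy).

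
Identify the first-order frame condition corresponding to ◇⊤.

Seriality

◇⊤ holds at w iff w has a successor, so frame-validity of ◇⊤ is exactly seriality. Equivalently via □p → ◇p:
Suppose □p→◇p is valid. At any x set V(p)=W. Then □p at x, so ◇p at x, so x has a successor.
Conversely, any frame satisfying ∀x ∃y Rxy validates the schema.
Frame condition: ∀x ∃y Rxy.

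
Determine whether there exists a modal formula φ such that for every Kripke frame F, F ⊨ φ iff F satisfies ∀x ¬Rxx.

Modal frame validity is preserved under surjective bounded morphisms.
The 3-cycle (worlds 0,1,2 with 0→1→2→0) is irreflexive, and the map sending every world to a single reflexive point • is a surjective bounded morphism (forth: every edge maps to (•,•); back: every world has a successor). So any modal formula valid on the 3-cycle is also valid on the reflexive point, which is not irreflexive.
Hence irreflexivity is not modally definable.

Not modally definable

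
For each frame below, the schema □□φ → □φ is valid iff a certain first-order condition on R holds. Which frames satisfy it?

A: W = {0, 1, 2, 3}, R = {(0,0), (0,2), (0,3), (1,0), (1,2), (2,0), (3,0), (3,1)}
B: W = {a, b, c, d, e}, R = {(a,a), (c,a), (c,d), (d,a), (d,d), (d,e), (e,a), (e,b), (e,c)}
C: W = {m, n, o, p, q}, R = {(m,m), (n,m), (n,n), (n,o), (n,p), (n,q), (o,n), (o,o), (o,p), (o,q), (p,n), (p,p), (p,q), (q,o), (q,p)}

This is the axiom for density; its first-order frame correspondent is ∀x ∀y (Rxy → ∃z (Rxz ∧ Rzy)).
A: fails — R31 but no z with R3z and Rz1.
B: fails — Reb but no z with Rez and Rzb.
C: satisfies the condition.

C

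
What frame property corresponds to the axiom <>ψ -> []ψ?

Partial functionality

Suppose ◇ψ→□ψ is valid. Take Rxy, Rxz and set V(ψ)={y}. Then ◇ψ at x, so □ψ at x, so ψ at z, i.e. z=y.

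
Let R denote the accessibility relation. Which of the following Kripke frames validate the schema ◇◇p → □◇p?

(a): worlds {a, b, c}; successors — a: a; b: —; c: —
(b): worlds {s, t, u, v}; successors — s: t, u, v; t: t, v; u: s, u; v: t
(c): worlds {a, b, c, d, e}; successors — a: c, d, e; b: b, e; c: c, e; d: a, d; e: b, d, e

This is the axiom for a generalized confluence (Geach) condition; its first-order frame correspondent is ∀x ∀y ∀z ((xR²y ∧ xRz) → ∃w (y = w ∧ zRw)).
(a): ✓.
(b): fails — sR²s, sRt but no w with s=w and tRw.
(c): fails — aR²a, aRc but no w with a=w and cRw.
Valid on: (a).

(a)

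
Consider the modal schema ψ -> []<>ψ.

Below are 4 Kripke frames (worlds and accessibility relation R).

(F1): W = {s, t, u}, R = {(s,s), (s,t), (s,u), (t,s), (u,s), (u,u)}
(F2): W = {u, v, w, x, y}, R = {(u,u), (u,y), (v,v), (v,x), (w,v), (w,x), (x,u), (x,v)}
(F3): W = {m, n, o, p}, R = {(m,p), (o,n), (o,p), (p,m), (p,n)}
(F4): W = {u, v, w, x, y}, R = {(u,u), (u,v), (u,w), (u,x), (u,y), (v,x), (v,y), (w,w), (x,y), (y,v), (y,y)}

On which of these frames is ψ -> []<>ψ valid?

This is the axiom for symmetry; its first-order frame correspondent is forall x forall y (Rxy -> Ryx).
(F1): ✓.
(F2): fails — Rwx but not Rxw.
(F3): fails — Ron but not Rno.
(F4): fails — Ruv but not Rvu.

(F1)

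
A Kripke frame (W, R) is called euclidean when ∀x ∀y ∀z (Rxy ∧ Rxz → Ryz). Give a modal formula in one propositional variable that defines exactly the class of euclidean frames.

The condition is the Euclidean property. The 5 schema ◇s → □◇s defines it.
Suppose ◇s→□◇s is valid. Take Rxy, Rxz and set V(s)={y}. Then ◇s at x, so □◇s at x, so ◇s at z, so some w with Rzw has s; w=y, i.e. Rzy. By symmetry of the argument, Ryz.

◇s → □◇s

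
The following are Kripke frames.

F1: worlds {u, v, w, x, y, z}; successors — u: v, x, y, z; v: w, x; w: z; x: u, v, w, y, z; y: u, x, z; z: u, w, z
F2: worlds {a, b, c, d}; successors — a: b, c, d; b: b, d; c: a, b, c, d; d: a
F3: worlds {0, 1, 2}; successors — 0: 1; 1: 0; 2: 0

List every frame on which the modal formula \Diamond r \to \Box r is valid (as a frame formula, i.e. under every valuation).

F3

This is the axiom for partial functionality; its first-order frame correspondent is \forall x \forall y \forall z (Rxy \wedge Rxz \to y = z).
F1: fails — u sees both v and x.
F2: fails — a sees both b and c.
F3: condition met.
Valid on: F3.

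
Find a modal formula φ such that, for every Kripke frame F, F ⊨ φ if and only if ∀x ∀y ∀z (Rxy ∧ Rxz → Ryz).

◇s → □◇s

The condition is the Euclidean property. The 5 schema ◇s → □◇s defines it.
Suppose ◇s→□◇s is valid. Take Rxy, Rxz and set V(s)={y}. Then ◇s at x, so □◇s at x, so ◇s at z, so some w with Rzw has s; w=y, i.e. Rzy. By symmetry of the argument, Ryz.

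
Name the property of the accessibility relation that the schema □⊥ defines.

emptiness of R: ∀x ∀y ¬Rxy

□⊥ is valid iff no world has any successor (otherwise □⊥ fails at any world with one).
Conversely, on a frame with emptiness of R the schema holds at every world under every valuation.
So the correspondent is emptiness of R.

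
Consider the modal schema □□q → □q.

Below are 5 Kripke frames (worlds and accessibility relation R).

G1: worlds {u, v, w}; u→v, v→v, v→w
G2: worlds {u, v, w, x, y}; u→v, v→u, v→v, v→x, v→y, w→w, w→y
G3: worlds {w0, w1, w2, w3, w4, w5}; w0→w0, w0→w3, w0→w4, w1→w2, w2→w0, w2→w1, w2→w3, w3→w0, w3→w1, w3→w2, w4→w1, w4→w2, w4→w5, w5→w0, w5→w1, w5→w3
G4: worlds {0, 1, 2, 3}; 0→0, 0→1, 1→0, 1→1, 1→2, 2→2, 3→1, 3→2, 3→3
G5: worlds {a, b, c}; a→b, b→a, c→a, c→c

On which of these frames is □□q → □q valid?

G1, G2, G4

The schema corresponds to density: ∀x ∀y (Rxy → ∃z (Rxz ∧ Rzy)).
G1: condition met.
G2: condition met.
G3: fails — Rw1w2 but no z with Rw1z and Rzw2.
G4: condition met.
G5: fails — Rab but no z with Raz and Rzb.
Valid on: G1, G2, G4.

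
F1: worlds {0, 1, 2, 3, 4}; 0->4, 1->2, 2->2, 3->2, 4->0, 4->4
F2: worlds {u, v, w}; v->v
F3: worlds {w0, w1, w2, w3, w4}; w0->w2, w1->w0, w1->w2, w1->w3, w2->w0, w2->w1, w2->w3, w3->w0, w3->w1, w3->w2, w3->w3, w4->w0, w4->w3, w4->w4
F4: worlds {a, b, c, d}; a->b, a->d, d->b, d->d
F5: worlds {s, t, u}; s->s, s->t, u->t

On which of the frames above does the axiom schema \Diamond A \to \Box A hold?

F2

The schema corresponds to partial functionality: \forall x \forall y \forall z (Rxy \wedge Rxz \to y = z).
F1: fails — 4 sees both 0 and 4.
F2: condition met.
F3: fails — w1 sees both w0 and w2.
F4: fails — a sees both b and d.
F5: fails — s sees both s and t.
Valid on: F2.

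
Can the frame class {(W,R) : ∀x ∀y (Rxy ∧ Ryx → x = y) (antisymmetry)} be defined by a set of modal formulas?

Any modally definable frame class is closed under surjective bounded morphisms.
The 8-cycle (worlds w0,w1,w2,w3,w4,w5,w6,w7 with w0→w1→w2→w3→w4→w5→w6→w7→w0) is antisymmetric. Sending even-indexed worlds to • and odd-indexed worlds to ∘ is a surjective bounded morphism onto the two-world frame with •↔∘, which is not antisymmetric.
Hence antisymmetry is not modally definable.

Not definable by any modal formula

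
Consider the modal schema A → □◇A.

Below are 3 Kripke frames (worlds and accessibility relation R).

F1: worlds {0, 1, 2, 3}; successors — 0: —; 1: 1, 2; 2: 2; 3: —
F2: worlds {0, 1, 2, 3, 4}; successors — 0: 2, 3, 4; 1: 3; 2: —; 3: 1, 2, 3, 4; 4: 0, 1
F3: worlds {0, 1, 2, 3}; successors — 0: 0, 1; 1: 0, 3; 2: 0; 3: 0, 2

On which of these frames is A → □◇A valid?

none

Frame correspondent (Sahlqvist): ∀x ∀y (Rxy → Ryx) — i.e. symmetry.
F1: fails — R12 but not R21.
F2: fails — R34 but not R43.
F3: fails — R32 but not R23.
Valid on no frame.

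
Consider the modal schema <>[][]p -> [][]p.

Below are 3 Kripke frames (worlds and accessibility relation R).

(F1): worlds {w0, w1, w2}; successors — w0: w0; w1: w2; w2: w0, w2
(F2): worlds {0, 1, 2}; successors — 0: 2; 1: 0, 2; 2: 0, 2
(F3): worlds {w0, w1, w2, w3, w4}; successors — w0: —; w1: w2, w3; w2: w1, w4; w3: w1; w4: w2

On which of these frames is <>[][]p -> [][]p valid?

(F2)

This is the axiom for a generalized confluence (Geach) condition; its first-order frame correspondent is forall x forall y forall z ((xRy & x R^2 z) -> exists w (y R^2 w & z = w)).
(F1): fails — w2Rw0, w2R²w2 but no w with w0R²w and w2=w.
(F2): condition met.
(F3): fails — w1Rw2, w1R²w1 but no w with w2R²w and w1=w.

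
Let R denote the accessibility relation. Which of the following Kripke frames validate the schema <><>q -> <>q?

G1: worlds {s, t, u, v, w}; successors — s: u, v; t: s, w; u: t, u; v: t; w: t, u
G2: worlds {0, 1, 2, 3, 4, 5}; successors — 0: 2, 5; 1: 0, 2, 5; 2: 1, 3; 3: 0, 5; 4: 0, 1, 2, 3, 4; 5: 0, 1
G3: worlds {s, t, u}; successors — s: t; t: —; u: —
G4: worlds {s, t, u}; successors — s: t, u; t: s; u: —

G3

This is the axiom for a generalized confluence (Geach) condition; its first-order frame correspondent is forall x forall y (x R^2 y -> exists w (y = w & xRw)).
G1: fails — sR²t but no w* with t=w* and sRw*.
G2: fails — 0R²0 but no w with 0=w and 0Rw.
G3: satisfies the condition.
G4: fails — sR²s but no w with s=w and sRw.
Valid on: G3.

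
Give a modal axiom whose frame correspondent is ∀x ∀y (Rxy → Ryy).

The condition is shift-reflexivity. The T□ schema □(□q → q) defines it.

□(□q → q)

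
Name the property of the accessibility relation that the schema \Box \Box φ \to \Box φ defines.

Density

This is the C4 axiom.
Its frame correspondent is density — \forall x \forall y (Rxy \to \exists z (Rxz \wedge Rzy)).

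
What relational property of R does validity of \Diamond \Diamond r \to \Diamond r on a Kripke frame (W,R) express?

Transitivity

Equivalently (dual form): □r → □□r.
Suppose □r→□□r is valid. Take Rxy, Ryz and set V(r)={w : Rxw}. Then □r at x, so □□r at x, so □r at y, so r at z, i.e. Rxz.
The converse is a direct semantic check.
So the correspondent is transitivity.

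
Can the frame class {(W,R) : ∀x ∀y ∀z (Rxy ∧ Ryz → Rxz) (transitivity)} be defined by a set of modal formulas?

Yes, by □p → □□p

The condition is transitivity. A defining modal formula is □p → □□p.
Suppose □p→□□p is valid. Take Rxy, Ryz and set V(p)={w : Rxw}. Then □p at x, so □□p at x, so □p at y, so p at z, i.e. Rxz.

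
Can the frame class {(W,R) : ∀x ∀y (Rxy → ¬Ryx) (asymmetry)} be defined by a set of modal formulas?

Any modally definable frame class is closed under surjective bounded morphisms.
The 5-cycle (worlds w0,w1,w2,w3,w4 with w0→w1→w2→w3→w4→w0) is asymmetric. Mapping every world to a single reflexive point • is a surjective bounded morphism, and the reflexive point is not asymmetric (R•• but asymmetry requires ¬R••).
So no modal formula (or set of formulas) defines exactly the asymmetric frames.

Not modally definable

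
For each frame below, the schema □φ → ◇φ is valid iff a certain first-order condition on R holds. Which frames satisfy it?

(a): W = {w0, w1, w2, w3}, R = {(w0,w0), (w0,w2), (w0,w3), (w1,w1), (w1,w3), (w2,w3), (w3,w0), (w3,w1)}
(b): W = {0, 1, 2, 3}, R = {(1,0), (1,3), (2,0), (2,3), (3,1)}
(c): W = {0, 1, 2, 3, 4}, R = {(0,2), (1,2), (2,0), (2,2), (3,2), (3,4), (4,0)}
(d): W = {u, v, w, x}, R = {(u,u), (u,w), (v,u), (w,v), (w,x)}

(a), (c)

Frame correspondent (Sahlqvist): ∀x ∃y Rxy — i.e. seriality.
(a): holds.
(b): fails — world 0 has no successor.
(c): holds.
(d): fails — world x has no successor.
Valid on: (a), (c).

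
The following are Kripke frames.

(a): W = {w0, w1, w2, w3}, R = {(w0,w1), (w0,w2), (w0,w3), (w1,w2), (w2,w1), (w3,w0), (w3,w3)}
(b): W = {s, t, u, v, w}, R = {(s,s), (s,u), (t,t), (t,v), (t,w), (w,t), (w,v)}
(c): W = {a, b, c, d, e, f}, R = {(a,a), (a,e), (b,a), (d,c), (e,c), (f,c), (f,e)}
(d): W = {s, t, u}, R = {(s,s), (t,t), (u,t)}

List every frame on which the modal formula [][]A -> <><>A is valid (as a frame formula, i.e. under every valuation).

The schema corresponds to a generalized confluence (Geach) condition: forall x exists w (x R^2 w & x R^2 w).
(a): condition met.
(b): fails — at u but no w* with uR²w* and uR²w*.
(c): fails — at c but no w with cR²w and cR²w.
(d): condition met.
Valid on: (a), (d).

(a), (d)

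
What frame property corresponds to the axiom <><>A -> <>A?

This is a form of the 4 axiom.
Its frame correspondent is transitivity — forall x forall y forall z (Rxy & Ryz -> Rxz).

Transitivity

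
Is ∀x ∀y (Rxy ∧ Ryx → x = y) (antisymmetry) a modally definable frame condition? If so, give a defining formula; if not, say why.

No — not modally definable

Modal frame validity is preserved under surjective bounded morphisms.
The 8-cycle (worlds 0,1,2,3,4,5,6,7 with 0→1→2→3→4→5→6→7→0) is antisymmetric. Sending even-indexed worlds to a and odd-indexed worlds to b is a surjective bounded morphism onto the two-world frame with a↔b, which is not antisymmetric.
So no modal formula (or set of formulas) defines exactly the antisymmetric frames.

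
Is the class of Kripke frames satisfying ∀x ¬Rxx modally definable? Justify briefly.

Any modally definable frame class is closed under surjective bounded morphisms.
The 5-cycle (worlds a,b,c,d,e with a→b→c→d→e→a) is irreflexive, and the map sending every world to a single reflexive point • is a surjective bounded morphism (forth: every edge maps to (•,•); back: every world has a successor). So any modal formula valid on the 5-cycle is also valid on the reflexive point, which is not irreflexive.
So the class is not modally definable.

Not modally definable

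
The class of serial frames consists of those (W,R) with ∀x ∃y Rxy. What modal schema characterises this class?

□r → ◇r

A defining formula is □r → ◇r (the D axiom).
Suppose □r→◇r is valid. At any x set V(r)=W. Then □r at x, so ◇r at x, so x has a successor.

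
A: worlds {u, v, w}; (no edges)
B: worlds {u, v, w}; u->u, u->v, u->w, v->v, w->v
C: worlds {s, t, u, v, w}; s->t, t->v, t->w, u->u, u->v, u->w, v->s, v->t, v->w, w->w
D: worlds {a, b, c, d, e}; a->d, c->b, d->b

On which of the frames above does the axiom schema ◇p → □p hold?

Frame correspondent (Sahlqvist): ∀x ∀y ∀z (Rxy ∧ Rxz → y = z) — i.e. partial functionality.
A: holds.
B: fails — u sees both u and v.
C: fails — t sees both v and w.
D: holds.

A, D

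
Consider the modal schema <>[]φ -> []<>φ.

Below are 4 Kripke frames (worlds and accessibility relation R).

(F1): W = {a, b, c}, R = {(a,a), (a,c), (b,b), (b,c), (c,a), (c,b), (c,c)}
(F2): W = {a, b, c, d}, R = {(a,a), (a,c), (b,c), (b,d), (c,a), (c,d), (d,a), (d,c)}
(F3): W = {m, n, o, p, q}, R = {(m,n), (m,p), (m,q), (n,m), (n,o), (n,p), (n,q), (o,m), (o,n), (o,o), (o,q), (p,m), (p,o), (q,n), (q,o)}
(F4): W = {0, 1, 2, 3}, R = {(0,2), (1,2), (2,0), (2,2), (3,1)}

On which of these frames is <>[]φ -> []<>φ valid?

(F1), (F2), (F4)

Frame correspondent (Sahlqvist): forall x forall y forall z (Rxy & Rxz -> exists w (Ryw & Rzw)) — i.e. convergence.
(F1): ✓.
(F2): ✓.
(F3): fails — Rnm and Rnp but m and p have no common successor.
(F4): ✓.
Valid on: (F1), (F2), (F4).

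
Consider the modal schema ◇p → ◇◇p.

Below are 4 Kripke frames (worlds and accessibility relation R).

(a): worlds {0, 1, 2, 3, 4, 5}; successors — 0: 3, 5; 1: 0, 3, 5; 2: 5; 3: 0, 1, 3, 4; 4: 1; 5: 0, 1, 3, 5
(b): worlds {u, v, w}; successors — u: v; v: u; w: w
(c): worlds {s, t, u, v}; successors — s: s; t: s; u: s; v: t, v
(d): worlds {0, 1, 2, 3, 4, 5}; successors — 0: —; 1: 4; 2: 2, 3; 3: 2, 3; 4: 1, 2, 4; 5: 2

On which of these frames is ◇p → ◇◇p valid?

This is the axiom for a generalized confluence (Geach) condition; its first-order frame correspondent is ∀x ∀y (xRy → ∃w (y = w ∧ xR²w)).
(a): fails — 4R1 but no w with 1=w and 4R²w.
(b): fails — uRv but no t with v=t and uR²t.
(c): satisfies the condition.
(d): satisfies the condition.

(c), (d)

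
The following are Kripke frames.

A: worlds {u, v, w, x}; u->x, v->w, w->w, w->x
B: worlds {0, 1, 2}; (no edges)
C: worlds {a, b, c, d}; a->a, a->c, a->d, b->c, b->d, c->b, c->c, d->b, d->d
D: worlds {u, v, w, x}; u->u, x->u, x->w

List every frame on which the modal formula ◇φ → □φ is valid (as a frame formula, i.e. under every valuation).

This is the axiom for partial functionality; its first-order frame correspondent is ∀x ∀y ∀z (Rxy ∧ Rxz → y = z).
A: fails — w sees both w and x.
B: condition met.
C: fails — a sees both a and c.
D: fails — x sees both u and w.
Valid on: B.

B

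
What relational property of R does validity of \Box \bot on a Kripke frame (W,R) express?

This schema is the Ver axiom.
It corresponds to emptiness of R: \forall x \forall y \neg Rxy.

emptiness of R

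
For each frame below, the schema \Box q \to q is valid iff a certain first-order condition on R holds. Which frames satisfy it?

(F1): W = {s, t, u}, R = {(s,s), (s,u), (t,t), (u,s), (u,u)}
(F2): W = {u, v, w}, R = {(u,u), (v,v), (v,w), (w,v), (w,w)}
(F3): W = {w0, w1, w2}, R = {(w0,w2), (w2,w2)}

This is the axiom for reflexivity; its first-order frame correspondent is \forall x Rxx.
(F1): ✓.
(F2): ✓.
(F3): fails — world w0 does not see itself.

(F1), (F2)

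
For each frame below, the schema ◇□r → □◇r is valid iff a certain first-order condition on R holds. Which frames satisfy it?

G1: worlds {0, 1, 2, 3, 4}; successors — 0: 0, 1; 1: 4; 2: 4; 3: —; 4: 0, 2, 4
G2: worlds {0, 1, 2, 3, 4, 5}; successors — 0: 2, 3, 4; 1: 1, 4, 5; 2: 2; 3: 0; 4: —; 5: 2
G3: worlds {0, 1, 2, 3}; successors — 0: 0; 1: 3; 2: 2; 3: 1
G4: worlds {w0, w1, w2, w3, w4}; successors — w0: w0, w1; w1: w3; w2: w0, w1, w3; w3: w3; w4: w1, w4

G3

Frame correspondent (Sahlqvist): ∀x ∀y ∀z (Rxy ∧ Rxz → ∃w (Ryw ∧ Rzw)) — i.e. convergence.
G1: fails — R00 and R01 but 0 and 1 have no common successor.
G2: fails — R02 and R04 but 2 and 4 have no common successor.
G3: condition met.
G4: fails — Rw0w1 and Rw0w0 but w1 and w0 have no common successor.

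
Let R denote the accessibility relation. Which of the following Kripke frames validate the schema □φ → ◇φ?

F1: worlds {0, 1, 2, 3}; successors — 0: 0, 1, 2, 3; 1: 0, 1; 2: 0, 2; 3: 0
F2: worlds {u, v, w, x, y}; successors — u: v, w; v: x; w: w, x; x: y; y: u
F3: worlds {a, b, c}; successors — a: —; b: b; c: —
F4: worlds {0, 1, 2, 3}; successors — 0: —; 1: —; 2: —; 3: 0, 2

F1, F2

Frame correspondent (Sahlqvist): ∀x ∃y Rxy — i.e. seriality.
F1: ✓.
F2: ✓.
F3: fails — world a has no successor.
F4: fails — world 0 has no successor.
Valid on: F1, F2.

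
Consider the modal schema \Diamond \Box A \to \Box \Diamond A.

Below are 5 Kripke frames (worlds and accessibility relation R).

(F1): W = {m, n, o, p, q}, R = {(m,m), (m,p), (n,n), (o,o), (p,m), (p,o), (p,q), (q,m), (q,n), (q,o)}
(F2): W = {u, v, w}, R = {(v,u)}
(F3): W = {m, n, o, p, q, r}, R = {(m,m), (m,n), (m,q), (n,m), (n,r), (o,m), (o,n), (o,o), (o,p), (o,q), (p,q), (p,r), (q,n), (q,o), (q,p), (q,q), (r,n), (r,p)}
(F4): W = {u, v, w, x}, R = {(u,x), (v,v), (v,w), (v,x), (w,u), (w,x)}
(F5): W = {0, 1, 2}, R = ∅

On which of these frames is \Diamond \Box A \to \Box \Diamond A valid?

This is the axiom for convergence; its first-order frame correspondent is \forall x \forall y \forall z (Rxy \wedge Rxz \to \exists w (Ryw \wedge Rzw)).
(F1): fails — Rpm and Rpo but m and o have no common successor.
(F2): fails — Rvu and Rvu but u and u have no common successor.
(F3): fails — Rmq and Rmn but q and n have no common successor.
(F4): fails — Rux and Rux but x and x have no common successor.
(F5): condition met.

(F5)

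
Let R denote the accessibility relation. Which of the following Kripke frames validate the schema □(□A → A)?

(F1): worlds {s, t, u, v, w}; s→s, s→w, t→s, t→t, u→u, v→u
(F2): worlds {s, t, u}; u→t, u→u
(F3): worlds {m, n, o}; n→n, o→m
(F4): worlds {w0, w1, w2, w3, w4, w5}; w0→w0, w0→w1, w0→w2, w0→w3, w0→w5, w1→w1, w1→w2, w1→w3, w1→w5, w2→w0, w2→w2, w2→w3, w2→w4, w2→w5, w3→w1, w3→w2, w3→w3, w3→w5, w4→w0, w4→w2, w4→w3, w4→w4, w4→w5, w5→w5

Frame correspondent (Sahlqvist): ∀x ∀y (Rxy → Ryy) — i.e. shift-reflexivity.
(F1): fails — Rsw but not Rww.
(F2): fails — Rut but not Rtt.
(F3): fails — Rom but not Rmm.
(F4): condition met.
Valid on: (F4).

(F4)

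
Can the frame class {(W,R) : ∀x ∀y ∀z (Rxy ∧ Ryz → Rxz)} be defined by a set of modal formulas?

Yes: it is transitivity, defined by the 4 schema □p → □□p.
Suppose □p→□□p is valid. Take Rxy, Ryz and set V(p)={w : Rxw}. Then □p at x, so □□p at x, so □p at y, so p at z, i.e. Rxz.

Yes, by □p → □□p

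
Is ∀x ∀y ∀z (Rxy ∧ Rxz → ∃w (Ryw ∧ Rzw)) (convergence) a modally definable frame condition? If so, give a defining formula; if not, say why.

Definable; ◇□p → □◇p defines it

Yes: it is convergence, defined by the .2 schema ◇□p → □◇p.
Suppose ◇□p→□◇p is valid. Take Rxy, Rxz and set V(p)={w : Ryw}. Then □p at y so ◇□p at x, so □◇p at x, so ◇p at z, giving w with Rzw and Ryw.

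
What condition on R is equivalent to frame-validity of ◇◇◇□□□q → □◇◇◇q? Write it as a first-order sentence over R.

∀x ∀y ∀z ((xR³y ∧ xRz) → ∃w (yR³w ∧ zR³w))

This is a Sahlqvist (Geach-type) schema ◇^3□^3q → □^1◇^3q.
Minimal-valuation argument: fix x; take any y with xR^3y and any z with xR^1z. Set V(q) to the set of worlds R-reachable from y in exactly 3 steps. Then □^3q holds at y, so the antecedent holds at x; validity forces ◇^3q at z, giving a w with zR^3w and yR^3w.
First-order correspondent: ∀x ∀y ∀z ((xR³y ∧ xRz) → ∃w (yR³w ∧ zR³w)).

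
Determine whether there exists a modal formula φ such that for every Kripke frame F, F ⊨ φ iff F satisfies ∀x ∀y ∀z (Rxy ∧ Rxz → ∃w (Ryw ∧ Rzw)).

Definable; ◇□q → □◇q defines it

This is a Sahlqvist condition; the .2 axiom ◇□q → □◇q defines it.
Suppose ◇□q→□◇q is valid. Take Rxy, Rxz and set V(q)={w : Ryw}. Then □q at y so ◇□q at x, so □◇q at x, so ◇q at z, giving w with Rzw and Ryw.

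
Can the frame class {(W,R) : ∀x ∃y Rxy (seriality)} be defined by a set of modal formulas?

The condition is seriality. A defining modal formula is □q → ◇q.

Yes — defined by □q → ◇q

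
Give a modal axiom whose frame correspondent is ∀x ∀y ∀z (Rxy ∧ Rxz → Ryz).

◇q → □◇q

The condition is the Euclidean property. The 5 schema ◇q → □◇q defines it.
Suppose ◇q→□◇q is valid. Take Rxy, Rxz and set V(q)={y}. Then ◇q at x, so □◇q at x, so ◇q at z, so some w with Rzw has q; w=y, i.e. Rzy. By symmetry of the argument, Ryz.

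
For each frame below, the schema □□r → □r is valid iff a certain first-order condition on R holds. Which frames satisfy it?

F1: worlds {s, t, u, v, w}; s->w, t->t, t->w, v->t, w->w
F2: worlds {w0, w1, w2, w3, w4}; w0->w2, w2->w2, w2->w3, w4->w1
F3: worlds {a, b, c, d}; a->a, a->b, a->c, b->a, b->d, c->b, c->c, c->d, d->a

Frame correspondent (Sahlqvist): ∀x ∀y (Rxy → ∃z (Rxz ∧ Rzy)) — i.e. density.
F1: condition met.
F2: fails — Rw4w1 but no z with Rw4z and Rzw1.
F3: fails — Rbd but no z with Rbz and Rzd.
Valid on: F1.

F1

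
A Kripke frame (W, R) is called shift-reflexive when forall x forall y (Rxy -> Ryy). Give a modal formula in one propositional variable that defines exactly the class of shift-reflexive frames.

A defining formula is □(□r → r) (the T□ axiom).
Suppose □(□r→r) is valid. Take Rxy and set V(r)={w : Ryw}. Then at y, □r holds; since □(□r→r) at x, □r→r at y, so r at y, i.e. Ryy.

□(□r → r)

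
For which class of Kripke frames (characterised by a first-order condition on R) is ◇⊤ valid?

Seriality

◇⊤ holds at w iff w has a successor, so frame-validity of ◇⊤ is exactly seriality. Equivalently via □A → ◇A:
Suppose □A→◇A is valid. At any x set V(A)=W. Then □A at x, so ◇A at x, so x has a successor.
Conversely, any frame satisfying ∀x ∃y Rxy validates the schema.
Frame condition: ∀x ∃y Rxy.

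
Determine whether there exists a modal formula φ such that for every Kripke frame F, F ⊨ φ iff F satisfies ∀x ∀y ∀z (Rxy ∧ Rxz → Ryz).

This is a Sahlqvist condition; the 5 axiom ◇p → □◇p defines it.
Suppose ◇p→□◇p is valid. Take Rxy, Rxz and set V(p)={y}. Then ◇p at x, so □◇p at x, so ◇p at z, so some w with Rzw has p; w=y, i.e. Rzy. By symmetry of the argument, Ryz.

Definable; ◇p → □◇p defines it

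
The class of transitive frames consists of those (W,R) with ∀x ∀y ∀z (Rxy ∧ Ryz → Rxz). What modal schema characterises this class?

□ψ → □□ψ

This is transitivity; the standard corresponding axiom is 4: □ψ → □□ψ.
Suppose □ψ→□□ψ is valid. Take Rxy, Ryz and set V(ψ)={w : Rxw}. Then □ψ at x, so □□ψ at x, so □ψ at y, so ψ at z, i.e. Rxz.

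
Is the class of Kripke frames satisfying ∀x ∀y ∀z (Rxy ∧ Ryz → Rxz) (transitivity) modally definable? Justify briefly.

Yes: it is transitivity, defined by the 4 schema □r → □□r.

Definable; □r → □□r defines it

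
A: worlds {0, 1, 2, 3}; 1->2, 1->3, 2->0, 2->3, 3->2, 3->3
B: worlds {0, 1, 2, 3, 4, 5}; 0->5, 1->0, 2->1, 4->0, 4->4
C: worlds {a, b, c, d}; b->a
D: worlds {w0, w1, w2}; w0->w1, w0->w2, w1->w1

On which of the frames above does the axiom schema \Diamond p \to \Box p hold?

C

Frame correspondent (Sahlqvist): \forall x \forall y \forall z (Rxy \wedge Rxz \to y = z) — i.e. partial functionality.
A: fails — 1 sees both 2 and 3.
B: fails — 4 sees both 0 and 4.
C: condition met.
D: fails — w0 sees both w1 and w2.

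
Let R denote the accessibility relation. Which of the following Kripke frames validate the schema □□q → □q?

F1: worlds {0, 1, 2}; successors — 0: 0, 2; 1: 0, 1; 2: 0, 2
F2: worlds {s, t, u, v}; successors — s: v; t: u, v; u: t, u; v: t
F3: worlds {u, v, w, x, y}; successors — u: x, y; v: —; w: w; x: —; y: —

This is the axiom for density; its first-order frame correspondent is ∀x ∀y (Rxy → ∃z (Rxz ∧ Rzy)).
F1: condition met.
F2: fails — Rtv but no z with Rtz and Rzv.
F3: fails — Ruy but no z with Ruz and Rzy.
Valid on: F1.

F1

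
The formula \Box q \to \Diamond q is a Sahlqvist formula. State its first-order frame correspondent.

This is the D axiom.
Its frame correspondent is seriality — \forall x \exists y Rxy.

Seriality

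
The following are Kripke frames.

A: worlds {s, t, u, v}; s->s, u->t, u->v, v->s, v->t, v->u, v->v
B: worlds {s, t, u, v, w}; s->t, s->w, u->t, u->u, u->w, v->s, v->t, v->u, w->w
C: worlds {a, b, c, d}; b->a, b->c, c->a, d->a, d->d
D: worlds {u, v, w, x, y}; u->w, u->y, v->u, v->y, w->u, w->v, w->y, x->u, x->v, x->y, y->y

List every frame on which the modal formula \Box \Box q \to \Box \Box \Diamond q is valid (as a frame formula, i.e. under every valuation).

The schema corresponds to a generalized confluence (Geach) condition: \forall x \forall z (x R^2 z \to \exists w (x R^2 w \wedge zRw)).
A: fails — uR²t but no w with uR²w and tRw.
B: fails — uR²t but no w* with uR²w* and tRw*.
C: fails — bR²a but no w with bR²w and aRw.
D: satisfies the condition.

D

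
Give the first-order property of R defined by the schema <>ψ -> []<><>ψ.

forall x forall y forall z ((xRy & xRz) -> exists w (y = w & z R^2 w))

This is a Sahlqvist (Geach-type) schema ◇^1□^0ψ → □^1◇^2ψ.
First-order correspondent: forall x forall y forall z ((xRy & xRz) -> exists w (y = w & z R^2 w)).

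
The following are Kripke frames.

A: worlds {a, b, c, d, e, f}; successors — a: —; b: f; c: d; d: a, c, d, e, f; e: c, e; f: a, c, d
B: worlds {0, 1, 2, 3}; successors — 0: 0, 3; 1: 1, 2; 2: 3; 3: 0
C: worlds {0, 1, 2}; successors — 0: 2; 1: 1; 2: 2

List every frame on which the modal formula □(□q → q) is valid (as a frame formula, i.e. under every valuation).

C

Frame correspondent (Sahlqvist): ∀x ∀y (Rxy → Ryy) — i.e. shift-reflexivity.
A: fails — Rdc but not Rcc.
B: fails — R12 but not R22.
C: condition met.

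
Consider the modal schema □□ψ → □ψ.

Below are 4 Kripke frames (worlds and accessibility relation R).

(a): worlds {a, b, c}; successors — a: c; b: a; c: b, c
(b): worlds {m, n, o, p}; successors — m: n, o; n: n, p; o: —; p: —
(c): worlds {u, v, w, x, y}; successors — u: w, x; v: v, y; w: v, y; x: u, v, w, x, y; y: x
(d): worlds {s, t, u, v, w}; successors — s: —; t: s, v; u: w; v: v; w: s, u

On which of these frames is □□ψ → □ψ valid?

(c)

The schema corresponds to density: ∀x ∀y (Rxy → ∃z (Rxz ∧ Rzy)).
(a): fails — Rba but no z with Rbz and Rza.
(b): fails — Rmo but no z with Rmz and Rzo.
(c): holds.
(d): fails — Ruw but no z with Ruz and Rzw.
Valid on: (c).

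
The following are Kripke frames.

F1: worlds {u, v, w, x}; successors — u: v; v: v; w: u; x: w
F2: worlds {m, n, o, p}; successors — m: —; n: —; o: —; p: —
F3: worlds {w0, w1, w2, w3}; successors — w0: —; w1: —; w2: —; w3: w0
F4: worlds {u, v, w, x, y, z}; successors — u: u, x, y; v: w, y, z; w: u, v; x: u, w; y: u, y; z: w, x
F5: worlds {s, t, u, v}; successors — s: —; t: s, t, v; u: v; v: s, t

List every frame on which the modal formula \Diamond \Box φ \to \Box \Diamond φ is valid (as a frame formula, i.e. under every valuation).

Frame correspondent (Sahlqvist): \forall x \forall y \forall z (Rxy \wedge Rxz \to \exists w (Ryw \wedge Rzw)) — i.e. convergence.
F1: satisfies the condition.
F2: satisfies the condition.
F3: fails — Rw3w0 and Rw3w0 but w0 and w0 have no common successor.
F4: fails — Rvz and Rvw but z and w have no common successor.
F5: fails — Rtv and Rts but v and s have no common successor.

F1, F2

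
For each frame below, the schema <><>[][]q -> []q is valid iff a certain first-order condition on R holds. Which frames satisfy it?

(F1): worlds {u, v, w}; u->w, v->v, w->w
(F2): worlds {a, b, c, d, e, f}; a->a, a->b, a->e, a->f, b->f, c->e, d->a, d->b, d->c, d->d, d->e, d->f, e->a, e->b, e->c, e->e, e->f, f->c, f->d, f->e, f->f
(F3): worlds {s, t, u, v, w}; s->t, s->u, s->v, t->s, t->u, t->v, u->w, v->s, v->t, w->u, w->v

The schema corresponds to a generalized confluence (Geach) condition: forall x forall y forall z ((x R^2 y & xRz) -> exists w (y R^2 w & z = w)).
(F1): holds.
(F2): fails — aR²b, aRa but no w with bR²w and a=w.
(F3): fails — sR²u, sRt but no w* with uR²w* and t=w*.

(F1)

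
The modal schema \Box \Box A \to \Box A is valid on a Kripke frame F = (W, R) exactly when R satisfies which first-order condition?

Suppose □□A→□A is valid. Take Rxy and set V(A)={w : xR²w}. Then □□A at x, so □A at x, so A at y, i.e. ∃z(Rxz∧Rzy).

Density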